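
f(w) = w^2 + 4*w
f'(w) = 2*w + 4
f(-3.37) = -2.12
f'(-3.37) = -2.74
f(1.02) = 5.12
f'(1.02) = 6.04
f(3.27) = 23.77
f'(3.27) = 10.54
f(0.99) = 4.94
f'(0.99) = 5.98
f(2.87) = 19.72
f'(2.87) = 9.74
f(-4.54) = 2.45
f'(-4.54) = -5.08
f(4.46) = 37.73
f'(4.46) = 12.92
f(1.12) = 5.73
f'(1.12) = 6.24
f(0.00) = 0.00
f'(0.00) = 4.00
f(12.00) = 192.00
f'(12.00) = 28.00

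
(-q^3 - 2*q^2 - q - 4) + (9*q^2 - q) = -q^3 + 7*q^2 - 2*q - 4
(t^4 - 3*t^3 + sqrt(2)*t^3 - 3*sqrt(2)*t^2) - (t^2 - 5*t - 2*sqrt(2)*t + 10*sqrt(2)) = t^4 - 3*t^3 + sqrt(2)*t^3 - 3*sqrt(2)*t^2 - t^2 + 2*sqrt(2)*t + 5*t - 10*sqrt(2)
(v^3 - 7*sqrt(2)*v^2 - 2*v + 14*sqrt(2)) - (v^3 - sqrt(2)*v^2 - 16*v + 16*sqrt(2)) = -6*sqrt(2)*v^2 + 14*v - 2*sqrt(2)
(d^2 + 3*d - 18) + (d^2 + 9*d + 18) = 2*d^2 + 12*d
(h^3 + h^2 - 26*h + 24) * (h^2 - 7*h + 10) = h^5 - 6*h^4 - 23*h^3 + 216*h^2 - 428*h + 240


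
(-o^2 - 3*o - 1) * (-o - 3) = o^3 + 6*o^2 + 10*o + 3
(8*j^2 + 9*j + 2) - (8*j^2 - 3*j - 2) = 12*j + 4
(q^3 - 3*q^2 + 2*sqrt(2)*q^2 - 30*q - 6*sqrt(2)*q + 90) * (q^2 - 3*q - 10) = q^5 - 6*q^4 + 2*sqrt(2)*q^4 - 31*q^3 - 12*sqrt(2)*q^3 - 2*sqrt(2)*q^2 + 210*q^2 + 30*q + 60*sqrt(2)*q - 900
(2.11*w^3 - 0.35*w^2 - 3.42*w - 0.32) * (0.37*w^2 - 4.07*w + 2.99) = 0.7807*w^5 - 8.7172*w^4 + 6.468*w^3 + 12.7545*w^2 - 8.9234*w - 0.9568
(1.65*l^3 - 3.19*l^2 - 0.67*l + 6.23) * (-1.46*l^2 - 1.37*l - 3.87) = -2.409*l^5 + 2.3969*l^4 - 1.037*l^3 + 4.1674*l^2 - 5.9422*l - 24.1101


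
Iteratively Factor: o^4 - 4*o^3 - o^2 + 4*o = (o - 4)*(o^3 - o) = (o - 4)*(o + 1)*(o^2 - o) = (o - 4)*(o - 1)*(o + 1)*(o)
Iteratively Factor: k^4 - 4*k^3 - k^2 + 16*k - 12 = (k - 3)*(k^3 - k^2 - 4*k + 4) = (k - 3)*(k - 1)*(k^2 - 4) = (k - 3)*(k - 2)*(k - 1)*(k + 2)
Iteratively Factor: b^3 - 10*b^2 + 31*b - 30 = (b - 2)*(b^2 - 8*b + 15) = (b - 5)*(b - 2)*(b - 3)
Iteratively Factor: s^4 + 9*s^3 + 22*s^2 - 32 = (s + 4)*(s^3 + 5*s^2 + 2*s - 8) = (s - 1)*(s + 4)*(s^2 + 6*s + 8) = (s - 1)*(s + 2)*(s + 4)*(s + 4)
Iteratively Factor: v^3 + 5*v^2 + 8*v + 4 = (v + 2)*(v^2 + 3*v + 2) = (v + 2)^2*(v + 1)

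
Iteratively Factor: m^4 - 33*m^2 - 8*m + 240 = (m + 4)*(m^3 - 4*m^2 - 17*m + 60) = (m - 3)*(m + 4)*(m^2 - m - 20) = (m - 3)*(m + 4)^2*(m - 5)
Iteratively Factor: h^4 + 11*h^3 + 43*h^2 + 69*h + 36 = (h + 3)*(h^3 + 8*h^2 + 19*h + 12) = (h + 1)*(h + 3)*(h^2 + 7*h + 12) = (h + 1)*(h + 3)*(h + 4)*(h + 3)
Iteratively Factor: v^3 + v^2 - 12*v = (v)*(v^2 + v - 12) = v*(v + 4)*(v - 3)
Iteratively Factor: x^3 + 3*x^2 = (x + 3)*(x^2) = x*(x + 3)*(x)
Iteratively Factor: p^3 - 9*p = (p - 3)*(p^2 + 3*p) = p*(p - 3)*(p + 3)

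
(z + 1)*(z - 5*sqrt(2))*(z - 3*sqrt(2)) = z^3 - 8*sqrt(2)*z^2 + z^2 - 8*sqrt(2)*z + 30*z + 30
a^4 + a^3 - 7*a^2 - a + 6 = (a - 2)*(a - 1)*(a + 1)*(a + 3)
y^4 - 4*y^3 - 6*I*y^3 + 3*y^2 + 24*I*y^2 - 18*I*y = y*(y - 3)*(y - 1)*(y - 6*I)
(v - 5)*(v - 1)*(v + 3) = v^3 - 3*v^2 - 13*v + 15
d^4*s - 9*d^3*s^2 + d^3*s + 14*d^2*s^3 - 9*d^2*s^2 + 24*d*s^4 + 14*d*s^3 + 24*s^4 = (d - 6*s)*(d - 4*s)*(d + s)*(d*s + s)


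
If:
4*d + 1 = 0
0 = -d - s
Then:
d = -1/4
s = 1/4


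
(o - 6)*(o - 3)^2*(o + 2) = o^4 - 10*o^3 + 21*o^2 + 36*o - 108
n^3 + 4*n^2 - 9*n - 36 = (n - 3)*(n + 3)*(n + 4)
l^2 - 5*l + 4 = (l - 4)*(l - 1)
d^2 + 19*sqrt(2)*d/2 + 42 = (d + 7*sqrt(2)/2)*(d + 6*sqrt(2))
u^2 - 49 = (u - 7)*(u + 7)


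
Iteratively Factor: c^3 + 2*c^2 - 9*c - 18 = (c - 3)*(c^2 + 5*c + 6) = (c - 3)*(c + 2)*(c + 3)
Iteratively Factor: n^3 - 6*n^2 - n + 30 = (n - 3)*(n^2 - 3*n - 10) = (n - 3)*(n + 2)*(n - 5)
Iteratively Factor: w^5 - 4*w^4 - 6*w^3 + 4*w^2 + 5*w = (w - 5)*(w^4 + w^3 - w^2 - w) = w*(w - 5)*(w^3 + w^2 - w - 1) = w*(w - 5)*(w - 1)*(w^2 + 2*w + 1) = w*(w - 5)*(w - 1)*(w + 1)*(w + 1)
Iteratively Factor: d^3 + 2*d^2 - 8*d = (d)*(d^2 + 2*d - 8) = d*(d + 4)*(d - 2)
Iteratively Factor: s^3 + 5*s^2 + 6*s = (s + 3)*(s^2 + 2*s) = s*(s + 3)*(s + 2)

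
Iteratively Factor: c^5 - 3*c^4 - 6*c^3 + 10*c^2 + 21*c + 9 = (c + 1)*(c^4 - 4*c^3 - 2*c^2 + 12*c + 9) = (c + 1)^2*(c^3 - 5*c^2 + 3*c + 9) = (c + 1)^3*(c^2 - 6*c + 9) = (c - 3)*(c + 1)^3*(c - 3)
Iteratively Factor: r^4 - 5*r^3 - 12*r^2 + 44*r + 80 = (r + 2)*(r^3 - 7*r^2 + 2*r + 40) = (r + 2)^2*(r^2 - 9*r + 20) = (r - 4)*(r + 2)^2*(r - 5)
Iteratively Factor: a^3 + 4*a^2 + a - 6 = (a - 1)*(a^2 + 5*a + 6) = (a - 1)*(a + 2)*(a + 3)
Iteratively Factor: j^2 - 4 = (j + 2)*(j - 2)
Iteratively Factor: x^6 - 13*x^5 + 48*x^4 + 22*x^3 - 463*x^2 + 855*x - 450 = (x - 5)*(x^5 - 8*x^4 + 8*x^3 + 62*x^2 - 153*x + 90) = (x - 5)^2*(x^4 - 3*x^3 - 7*x^2 + 27*x - 18) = (x - 5)^2*(x - 2)*(x^3 - x^2 - 9*x + 9) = (x - 5)^2*(x - 2)*(x + 3)*(x^2 - 4*x + 3) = (x - 5)^2*(x - 3)*(x - 2)*(x + 3)*(x - 1)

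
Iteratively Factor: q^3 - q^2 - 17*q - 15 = (q - 5)*(q^2 + 4*q + 3) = (q - 5)*(q + 3)*(q + 1)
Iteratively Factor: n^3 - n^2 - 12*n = (n + 3)*(n^2 - 4*n) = n*(n + 3)*(n - 4)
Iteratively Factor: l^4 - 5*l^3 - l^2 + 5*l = (l + 1)*(l^3 - 6*l^2 + 5*l) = (l - 5)*(l + 1)*(l^2 - l) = (l - 5)*(l - 1)*(l + 1)*(l)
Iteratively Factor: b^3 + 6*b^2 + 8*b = (b + 2)*(b^2 + 4*b) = (b + 2)*(b + 4)*(b)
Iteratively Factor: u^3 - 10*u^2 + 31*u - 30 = (u - 3)*(u^2 - 7*u + 10) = (u - 3)*(u - 2)*(u - 5)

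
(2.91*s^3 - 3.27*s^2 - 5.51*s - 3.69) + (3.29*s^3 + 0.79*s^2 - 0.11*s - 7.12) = 6.2*s^3 - 2.48*s^2 - 5.62*s - 10.81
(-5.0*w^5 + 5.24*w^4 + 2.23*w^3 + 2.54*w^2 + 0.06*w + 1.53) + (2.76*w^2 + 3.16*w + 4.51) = -5.0*w^5 + 5.24*w^4 + 2.23*w^3 + 5.3*w^2 + 3.22*w + 6.04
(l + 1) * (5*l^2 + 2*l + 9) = 5*l^3 + 7*l^2 + 11*l + 9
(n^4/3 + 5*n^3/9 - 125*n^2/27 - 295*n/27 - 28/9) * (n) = n^5/3 + 5*n^4/9 - 125*n^3/27 - 295*n^2/27 - 28*n/9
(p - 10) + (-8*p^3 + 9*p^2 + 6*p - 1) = -8*p^3 + 9*p^2 + 7*p - 11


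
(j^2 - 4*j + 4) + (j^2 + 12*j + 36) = 2*j^2 + 8*j + 40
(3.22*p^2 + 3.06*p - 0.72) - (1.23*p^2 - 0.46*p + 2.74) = 1.99*p^2 + 3.52*p - 3.46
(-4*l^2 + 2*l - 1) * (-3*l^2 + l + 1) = 12*l^4 - 10*l^3 + l^2 + l - 1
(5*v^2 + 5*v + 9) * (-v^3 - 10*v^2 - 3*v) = -5*v^5 - 55*v^4 - 74*v^3 - 105*v^2 - 27*v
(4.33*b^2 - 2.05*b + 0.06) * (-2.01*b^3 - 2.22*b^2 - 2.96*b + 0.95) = -8.7033*b^5 - 5.4921*b^4 - 8.3864*b^3 + 10.0483*b^2 - 2.1251*b + 0.057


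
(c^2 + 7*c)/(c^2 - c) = (c + 7)/(c - 1)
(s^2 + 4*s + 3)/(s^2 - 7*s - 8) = (s + 3)/(s - 8)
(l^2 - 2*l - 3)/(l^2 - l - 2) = (l - 3)/(l - 2)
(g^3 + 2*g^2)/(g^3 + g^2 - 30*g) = g*(g + 2)/(g^2 + g - 30)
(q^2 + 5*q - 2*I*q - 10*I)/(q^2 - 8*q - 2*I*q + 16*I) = (q + 5)/(q - 8)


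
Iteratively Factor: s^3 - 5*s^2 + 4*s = (s - 1)*(s^2 - 4*s) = (s - 4)*(s - 1)*(s)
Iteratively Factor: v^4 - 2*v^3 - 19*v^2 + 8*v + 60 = (v + 2)*(v^3 - 4*v^2 - 11*v + 30) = (v - 5)*(v + 2)*(v^2 + v - 6) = (v - 5)*(v - 2)*(v + 2)*(v + 3)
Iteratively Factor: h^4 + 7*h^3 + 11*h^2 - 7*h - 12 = (h - 1)*(h^3 + 8*h^2 + 19*h + 12) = (h - 1)*(h + 4)*(h^2 + 4*h + 3) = (h - 1)*(h + 3)*(h + 4)*(h + 1)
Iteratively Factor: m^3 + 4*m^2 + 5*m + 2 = (m + 1)*(m^2 + 3*m + 2) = (m + 1)*(m + 2)*(m + 1)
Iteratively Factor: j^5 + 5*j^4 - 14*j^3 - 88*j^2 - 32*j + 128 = (j + 4)*(j^4 + j^3 - 18*j^2 - 16*j + 32) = (j - 4)*(j + 4)*(j^3 + 5*j^2 + 2*j - 8) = (j - 4)*(j + 4)^2*(j^2 + j - 2) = (j - 4)*(j + 2)*(j + 4)^2*(j - 1)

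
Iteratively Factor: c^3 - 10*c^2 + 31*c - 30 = (c - 2)*(c^2 - 8*c + 15) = (c - 3)*(c - 2)*(c - 5)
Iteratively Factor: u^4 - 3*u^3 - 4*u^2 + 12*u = (u - 3)*(u^3 - 4*u) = u*(u - 3)*(u^2 - 4) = u*(u - 3)*(u - 2)*(u + 2)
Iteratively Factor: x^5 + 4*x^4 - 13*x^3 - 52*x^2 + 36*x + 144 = (x + 4)*(x^4 - 13*x^2 + 36) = (x + 2)*(x + 4)*(x^3 - 2*x^2 - 9*x + 18) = (x + 2)*(x + 3)*(x + 4)*(x^2 - 5*x + 6) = (x - 3)*(x + 2)*(x + 3)*(x + 4)*(x - 2)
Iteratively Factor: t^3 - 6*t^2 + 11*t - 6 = (t - 3)*(t^2 - 3*t + 2) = (t - 3)*(t - 2)*(t - 1)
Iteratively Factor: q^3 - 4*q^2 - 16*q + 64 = (q - 4)*(q^2 - 16) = (q - 4)^2*(q + 4)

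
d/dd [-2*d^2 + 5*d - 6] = 5 - 4*d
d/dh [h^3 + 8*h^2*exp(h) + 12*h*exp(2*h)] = 8*h^2*exp(h) + 3*h^2 + 24*h*exp(2*h) + 16*h*exp(h) + 12*exp(2*h)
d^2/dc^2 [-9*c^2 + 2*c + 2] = -18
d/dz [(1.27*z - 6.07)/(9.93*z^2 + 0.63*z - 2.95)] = (-12.6111*z^2 + 120.5502*z + 0.0775999999999999)/(98.6049*z^4 + 12.5118*z^3 - 58.1901*z^2 - 3.717*z + 8.7025)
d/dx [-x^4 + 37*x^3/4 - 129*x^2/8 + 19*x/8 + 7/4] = -4*x^3 + 111*x^2/4 - 129*x/4 + 19/8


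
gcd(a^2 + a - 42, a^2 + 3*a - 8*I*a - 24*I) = 1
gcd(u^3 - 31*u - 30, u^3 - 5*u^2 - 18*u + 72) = u - 6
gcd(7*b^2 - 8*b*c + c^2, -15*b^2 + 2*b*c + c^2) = 1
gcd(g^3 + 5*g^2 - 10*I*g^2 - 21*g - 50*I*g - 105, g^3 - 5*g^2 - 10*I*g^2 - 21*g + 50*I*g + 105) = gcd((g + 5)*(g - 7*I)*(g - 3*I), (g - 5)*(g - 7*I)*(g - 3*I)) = g^2 - 10*I*g - 21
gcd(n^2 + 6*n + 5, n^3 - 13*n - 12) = n + 1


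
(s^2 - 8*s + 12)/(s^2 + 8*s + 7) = (s^2 - 8*s + 12)/(s^2 + 8*s + 7)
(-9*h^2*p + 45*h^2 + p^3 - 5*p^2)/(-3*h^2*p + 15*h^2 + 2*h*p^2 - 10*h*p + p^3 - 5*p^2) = (-3*h + p)/(-h + p)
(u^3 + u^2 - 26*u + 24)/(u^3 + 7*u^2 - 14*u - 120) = (u - 1)/(u + 5)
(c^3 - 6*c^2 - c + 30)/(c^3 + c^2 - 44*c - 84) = (c^2 - 8*c + 15)/(c^2 - c - 42)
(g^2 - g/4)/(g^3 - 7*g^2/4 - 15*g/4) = (1 - 4*g)/(-4*g^2 + 7*g + 15)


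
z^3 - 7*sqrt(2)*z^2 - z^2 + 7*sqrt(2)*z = z*(z - 1)*(z - 7*sqrt(2))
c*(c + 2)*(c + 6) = c^3 + 8*c^2 + 12*c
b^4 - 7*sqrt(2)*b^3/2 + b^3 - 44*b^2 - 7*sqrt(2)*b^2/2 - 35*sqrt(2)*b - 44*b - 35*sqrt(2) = (b + 1)*(b - 7*sqrt(2))*(b + sqrt(2))*(b + 5*sqrt(2)/2)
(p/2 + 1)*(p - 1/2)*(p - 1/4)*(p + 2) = p^4/2 + 13*p^3/8 + 9*p^2/16 - 5*p/4 + 1/4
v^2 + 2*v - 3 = (v - 1)*(v + 3)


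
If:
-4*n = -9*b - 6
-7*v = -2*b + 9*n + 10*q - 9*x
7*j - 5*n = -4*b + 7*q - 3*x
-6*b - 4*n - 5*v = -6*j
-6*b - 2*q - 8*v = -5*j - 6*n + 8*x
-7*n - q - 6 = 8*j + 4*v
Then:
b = -594474/635683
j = -357192/635683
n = -384042/635683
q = -636156/635683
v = 591972/635683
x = -498354/635683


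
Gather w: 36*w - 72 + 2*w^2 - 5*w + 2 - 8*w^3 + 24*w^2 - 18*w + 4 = -8*w^3 + 26*w^2 + 13*w - 66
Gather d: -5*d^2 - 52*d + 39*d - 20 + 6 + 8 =-5*d^2 - 13*d - 6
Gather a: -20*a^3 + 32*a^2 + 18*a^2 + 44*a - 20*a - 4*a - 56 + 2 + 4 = -20*a^3 + 50*a^2 + 20*a - 50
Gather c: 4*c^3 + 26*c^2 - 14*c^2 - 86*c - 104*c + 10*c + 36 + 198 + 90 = 4*c^3 + 12*c^2 - 180*c + 324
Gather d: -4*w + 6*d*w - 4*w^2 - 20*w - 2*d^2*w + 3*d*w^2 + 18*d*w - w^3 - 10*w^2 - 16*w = -2*d^2*w + d*(3*w^2 + 24*w) - w^3 - 14*w^2 - 40*w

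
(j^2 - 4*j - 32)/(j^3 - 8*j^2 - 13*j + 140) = (j - 8)/(j^2 - 12*j + 35)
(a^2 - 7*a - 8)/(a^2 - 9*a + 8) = (a + 1)/(a - 1)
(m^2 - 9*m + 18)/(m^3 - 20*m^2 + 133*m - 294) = (m - 3)/(m^2 - 14*m + 49)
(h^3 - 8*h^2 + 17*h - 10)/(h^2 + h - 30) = (h^2 - 3*h + 2)/(h + 6)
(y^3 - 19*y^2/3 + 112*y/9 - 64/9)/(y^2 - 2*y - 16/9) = (3*y^2 - 11*y + 8)/(3*y + 2)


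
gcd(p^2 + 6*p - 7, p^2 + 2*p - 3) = p - 1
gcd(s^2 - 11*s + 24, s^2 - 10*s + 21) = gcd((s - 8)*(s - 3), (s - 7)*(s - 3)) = s - 3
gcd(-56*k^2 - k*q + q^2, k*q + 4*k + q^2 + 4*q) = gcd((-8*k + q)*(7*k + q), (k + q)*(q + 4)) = 1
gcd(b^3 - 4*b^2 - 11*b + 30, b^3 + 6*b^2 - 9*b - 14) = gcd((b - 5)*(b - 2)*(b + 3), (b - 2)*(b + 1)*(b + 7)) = b - 2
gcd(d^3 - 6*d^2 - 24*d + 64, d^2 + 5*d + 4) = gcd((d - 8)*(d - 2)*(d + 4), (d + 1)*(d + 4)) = d + 4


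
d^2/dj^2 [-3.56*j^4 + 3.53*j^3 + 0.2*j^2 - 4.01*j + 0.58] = -42.72*j^2 + 21.18*j + 0.4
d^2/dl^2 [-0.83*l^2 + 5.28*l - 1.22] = -1.66000000000000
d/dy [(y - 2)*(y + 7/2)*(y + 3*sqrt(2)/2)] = 3*y^2 + 3*y + 3*sqrt(2)*y - 7 + 9*sqrt(2)/4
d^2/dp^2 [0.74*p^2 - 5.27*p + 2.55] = 1.48000000000000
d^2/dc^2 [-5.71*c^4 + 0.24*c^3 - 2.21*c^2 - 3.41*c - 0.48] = -68.52*c^2 + 1.44*c - 4.42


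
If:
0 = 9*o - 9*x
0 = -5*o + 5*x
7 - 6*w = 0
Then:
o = x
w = 7/6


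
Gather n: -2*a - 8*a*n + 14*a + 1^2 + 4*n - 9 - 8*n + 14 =12*a + n*(-8*a - 4) + 6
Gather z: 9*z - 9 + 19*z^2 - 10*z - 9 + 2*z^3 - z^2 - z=2*z^3 + 18*z^2 - 2*z - 18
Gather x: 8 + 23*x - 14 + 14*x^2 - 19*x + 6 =14*x^2 + 4*x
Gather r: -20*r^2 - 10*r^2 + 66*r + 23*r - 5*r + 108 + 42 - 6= -30*r^2 + 84*r + 144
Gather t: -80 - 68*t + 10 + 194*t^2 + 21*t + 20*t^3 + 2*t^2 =20*t^3 + 196*t^2 - 47*t - 70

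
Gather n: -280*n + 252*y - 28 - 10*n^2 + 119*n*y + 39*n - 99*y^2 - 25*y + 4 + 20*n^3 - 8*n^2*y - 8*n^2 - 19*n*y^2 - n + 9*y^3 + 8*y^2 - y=20*n^3 + n^2*(-8*y - 18) + n*(-19*y^2 + 119*y - 242) + 9*y^3 - 91*y^2 + 226*y - 24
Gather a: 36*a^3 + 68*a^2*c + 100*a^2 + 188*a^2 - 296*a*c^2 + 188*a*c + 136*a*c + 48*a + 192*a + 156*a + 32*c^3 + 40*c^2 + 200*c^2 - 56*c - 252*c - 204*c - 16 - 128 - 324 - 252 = 36*a^3 + a^2*(68*c + 288) + a*(-296*c^2 + 324*c + 396) + 32*c^3 + 240*c^2 - 512*c - 720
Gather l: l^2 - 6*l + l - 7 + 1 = l^2 - 5*l - 6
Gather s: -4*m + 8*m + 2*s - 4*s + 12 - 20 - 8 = 4*m - 2*s - 16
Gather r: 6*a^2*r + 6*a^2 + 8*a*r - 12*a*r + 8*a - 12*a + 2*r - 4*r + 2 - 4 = 6*a^2 - 4*a + r*(6*a^2 - 4*a - 2) - 2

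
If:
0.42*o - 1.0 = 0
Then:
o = 2.38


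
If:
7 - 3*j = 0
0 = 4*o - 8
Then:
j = 7/3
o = 2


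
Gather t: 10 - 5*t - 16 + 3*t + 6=-2*t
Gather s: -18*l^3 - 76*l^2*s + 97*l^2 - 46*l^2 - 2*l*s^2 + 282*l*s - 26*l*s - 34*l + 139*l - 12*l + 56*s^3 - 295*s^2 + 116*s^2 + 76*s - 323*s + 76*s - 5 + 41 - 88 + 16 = -18*l^3 + 51*l^2 + 93*l + 56*s^3 + s^2*(-2*l - 179) + s*(-76*l^2 + 256*l - 171) - 36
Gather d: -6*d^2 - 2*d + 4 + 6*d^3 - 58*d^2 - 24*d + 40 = 6*d^3 - 64*d^2 - 26*d + 44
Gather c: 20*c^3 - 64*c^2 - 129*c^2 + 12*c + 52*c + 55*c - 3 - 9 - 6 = 20*c^3 - 193*c^2 + 119*c - 18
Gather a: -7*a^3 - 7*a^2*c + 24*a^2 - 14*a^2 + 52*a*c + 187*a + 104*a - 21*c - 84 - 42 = -7*a^3 + a^2*(10 - 7*c) + a*(52*c + 291) - 21*c - 126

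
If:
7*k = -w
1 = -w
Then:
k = 1/7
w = -1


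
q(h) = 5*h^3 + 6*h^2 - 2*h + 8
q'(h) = 15*h^2 + 12*h - 2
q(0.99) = 16.75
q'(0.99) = 24.58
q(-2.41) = -22.32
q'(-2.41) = 56.20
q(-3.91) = -191.33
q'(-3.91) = 180.40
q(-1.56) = 6.74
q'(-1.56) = 15.78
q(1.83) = 55.08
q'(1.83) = 70.19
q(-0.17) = 8.49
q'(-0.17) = -3.61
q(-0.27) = 8.88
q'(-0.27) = -4.15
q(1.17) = 21.88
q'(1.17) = 32.57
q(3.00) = 191.00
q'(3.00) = 169.00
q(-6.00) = -844.00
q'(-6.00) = 466.00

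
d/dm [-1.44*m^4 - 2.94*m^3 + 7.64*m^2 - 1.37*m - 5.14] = -5.76*m^3 - 8.82*m^2 + 15.28*m - 1.37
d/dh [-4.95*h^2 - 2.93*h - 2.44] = -9.9*h - 2.93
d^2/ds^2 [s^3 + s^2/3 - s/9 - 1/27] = 6*s + 2/3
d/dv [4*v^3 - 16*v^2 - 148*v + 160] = 12*v^2 - 32*v - 148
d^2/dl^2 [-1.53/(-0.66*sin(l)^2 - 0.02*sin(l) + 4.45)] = (-2.665872*sin(l)^4 - 0.060588*sin(l)^3 - 13.976244*sin(l)^2 - 0.014994*sin(l) + 8.988444)/(0.66*sin(l)^2 + 0.02*sin(l) - 4.45)^3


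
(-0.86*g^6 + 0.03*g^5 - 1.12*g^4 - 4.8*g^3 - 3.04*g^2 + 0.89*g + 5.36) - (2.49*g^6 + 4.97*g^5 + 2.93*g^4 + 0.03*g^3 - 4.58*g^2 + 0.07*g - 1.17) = -3.35*g^6 - 4.94*g^5 - 4.05*g^4 - 4.83*g^3 + 1.54*g^2 + 0.82*g + 6.53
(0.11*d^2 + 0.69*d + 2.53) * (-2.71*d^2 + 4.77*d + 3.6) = -0.2981*d^4 - 1.3452*d^3 - 3.169*d^2 + 14.5521*d + 9.108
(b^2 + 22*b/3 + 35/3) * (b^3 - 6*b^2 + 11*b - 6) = b^5 + 4*b^4/3 - 64*b^3/3 + 14*b^2/3 + 253*b/3 - 70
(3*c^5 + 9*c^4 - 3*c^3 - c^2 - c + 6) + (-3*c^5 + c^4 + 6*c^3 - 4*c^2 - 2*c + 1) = 10*c^4 + 3*c^3 - 5*c^2 - 3*c + 7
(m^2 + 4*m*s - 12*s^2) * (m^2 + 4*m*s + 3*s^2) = m^4 + 8*m^3*s + 7*m^2*s^2 - 36*m*s^3 - 36*s^4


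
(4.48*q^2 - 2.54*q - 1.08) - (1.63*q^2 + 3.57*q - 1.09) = 2.85*q^2 - 6.11*q + 0.01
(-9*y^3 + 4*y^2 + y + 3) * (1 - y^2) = 9*y^5 - 4*y^4 - 10*y^3 + y^2 + y + 3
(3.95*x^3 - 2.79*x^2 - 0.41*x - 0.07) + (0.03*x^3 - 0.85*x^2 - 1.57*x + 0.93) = 3.98*x^3 - 3.64*x^2 - 1.98*x + 0.86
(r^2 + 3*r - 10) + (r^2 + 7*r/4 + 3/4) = 2*r^2 + 19*r/4 - 37/4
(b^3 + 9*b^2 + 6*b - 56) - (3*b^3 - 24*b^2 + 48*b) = -2*b^3 + 33*b^2 - 42*b - 56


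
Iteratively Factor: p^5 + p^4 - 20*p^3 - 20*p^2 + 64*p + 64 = (p + 2)*(p^4 - p^3 - 18*p^2 + 16*p + 32) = (p - 4)*(p + 2)*(p^3 + 3*p^2 - 6*p - 8) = (p - 4)*(p - 2)*(p + 2)*(p^2 + 5*p + 4) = (p - 4)*(p - 2)*(p + 1)*(p + 2)*(p + 4)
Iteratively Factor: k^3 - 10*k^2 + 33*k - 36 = (k - 3)*(k^2 - 7*k + 12) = (k - 3)^2*(k - 4)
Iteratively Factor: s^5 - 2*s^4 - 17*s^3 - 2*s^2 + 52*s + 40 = (s + 1)*(s^4 - 3*s^3 - 14*s^2 + 12*s + 40) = (s + 1)*(s + 2)*(s^3 - 5*s^2 - 4*s + 20) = (s - 5)*(s + 1)*(s + 2)*(s^2 - 4) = (s - 5)*(s + 1)*(s + 2)^2*(s - 2)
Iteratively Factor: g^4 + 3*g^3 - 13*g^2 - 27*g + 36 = (g - 1)*(g^3 + 4*g^2 - 9*g - 36) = (g - 3)*(g - 1)*(g^2 + 7*g + 12) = (g - 3)*(g - 1)*(g + 4)*(g + 3)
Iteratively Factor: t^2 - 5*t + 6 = (t - 2)*(t - 3)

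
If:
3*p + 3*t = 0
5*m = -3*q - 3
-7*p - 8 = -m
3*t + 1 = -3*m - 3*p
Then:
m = -1/3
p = -25/21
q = -4/9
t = 25/21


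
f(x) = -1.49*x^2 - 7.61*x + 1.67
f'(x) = -2.98*x - 7.61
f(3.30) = -39.67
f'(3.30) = -17.44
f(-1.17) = 8.53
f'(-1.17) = -4.12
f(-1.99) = 10.91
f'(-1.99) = -1.68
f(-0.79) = 6.75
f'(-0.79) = -5.26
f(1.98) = -19.24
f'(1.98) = -13.51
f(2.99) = -34.40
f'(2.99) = -16.52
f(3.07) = -35.74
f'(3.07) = -16.76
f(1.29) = -10.63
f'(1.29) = -11.45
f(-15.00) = -219.43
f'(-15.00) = 37.09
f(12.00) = -304.21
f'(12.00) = -43.37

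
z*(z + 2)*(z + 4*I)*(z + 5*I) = z^4 + 2*z^3 + 9*I*z^3 - 20*z^2 + 18*I*z^2 - 40*z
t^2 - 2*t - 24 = (t - 6)*(t + 4)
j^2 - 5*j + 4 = (j - 4)*(j - 1)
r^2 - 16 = (r - 4)*(r + 4)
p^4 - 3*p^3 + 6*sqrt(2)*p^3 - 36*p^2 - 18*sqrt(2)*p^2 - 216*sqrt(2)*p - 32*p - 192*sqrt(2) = (p - 8)*(p + 1)*(p + 4)*(p + 6*sqrt(2))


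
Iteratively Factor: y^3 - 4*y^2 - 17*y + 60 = (y - 5)*(y^2 + y - 12) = (y - 5)*(y - 3)*(y + 4)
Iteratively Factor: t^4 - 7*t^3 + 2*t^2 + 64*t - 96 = (t - 4)*(t^3 - 3*t^2 - 10*t + 24) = (t - 4)*(t - 2)*(t^2 - t - 12) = (t - 4)*(t - 2)*(t + 3)*(t - 4)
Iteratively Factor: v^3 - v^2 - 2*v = (v - 2)*(v^2 + v) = (v - 2)*(v + 1)*(v)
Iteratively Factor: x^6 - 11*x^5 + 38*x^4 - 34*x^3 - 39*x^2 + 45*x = (x - 3)*(x^5 - 8*x^4 + 14*x^3 + 8*x^2 - 15*x) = (x - 3)*(x - 1)*(x^4 - 7*x^3 + 7*x^2 + 15*x) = (x - 3)^2*(x - 1)*(x^3 - 4*x^2 - 5*x) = (x - 3)^2*(x - 1)*(x + 1)*(x^2 - 5*x) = x*(x - 3)^2*(x - 1)*(x + 1)*(x - 5)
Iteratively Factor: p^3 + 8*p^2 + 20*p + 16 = (p + 2)*(p^2 + 6*p + 8) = (p + 2)^2*(p + 4)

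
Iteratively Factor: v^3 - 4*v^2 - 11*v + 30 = (v - 5)*(v^2 + v - 6) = (v - 5)*(v + 3)*(v - 2)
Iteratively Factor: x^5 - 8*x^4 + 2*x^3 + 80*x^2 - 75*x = (x - 5)*(x^4 - 3*x^3 - 13*x^2 + 15*x) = (x - 5)*(x + 3)*(x^3 - 6*x^2 + 5*x) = (x - 5)*(x - 1)*(x + 3)*(x^2 - 5*x) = (x - 5)^2*(x - 1)*(x + 3)*(x)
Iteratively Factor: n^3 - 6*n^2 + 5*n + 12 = (n + 1)*(n^2 - 7*n + 12) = (n - 3)*(n + 1)*(n - 4)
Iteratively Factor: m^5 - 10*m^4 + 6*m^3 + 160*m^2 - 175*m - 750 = (m + 2)*(m^4 - 12*m^3 + 30*m^2 + 100*m - 375) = (m - 5)*(m + 2)*(m^3 - 7*m^2 - 5*m + 75) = (m - 5)^2*(m + 2)*(m^2 - 2*m - 15) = (m - 5)^3*(m + 2)*(m + 3)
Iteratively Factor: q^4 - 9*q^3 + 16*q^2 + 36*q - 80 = (q - 4)*(q^3 - 5*q^2 - 4*q + 20) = (q - 4)*(q - 2)*(q^2 - 3*q - 10) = (q - 5)*(q - 4)*(q - 2)*(q + 2)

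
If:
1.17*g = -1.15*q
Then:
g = -0.982905982905983*q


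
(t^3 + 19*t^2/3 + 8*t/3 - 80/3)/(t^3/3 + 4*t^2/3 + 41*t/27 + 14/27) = 9*(3*t^3 + 19*t^2 + 8*t - 80)/(9*t^3 + 36*t^2 + 41*t + 14)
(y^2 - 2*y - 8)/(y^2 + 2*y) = (y - 4)/y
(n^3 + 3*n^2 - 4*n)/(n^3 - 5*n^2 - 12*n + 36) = n*(n^2 + 3*n - 4)/(n^3 - 5*n^2 - 12*n + 36)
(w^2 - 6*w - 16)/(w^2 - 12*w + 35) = (w^2 - 6*w - 16)/(w^2 - 12*w + 35)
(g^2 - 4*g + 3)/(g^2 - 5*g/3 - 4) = 3*(g - 1)/(3*g + 4)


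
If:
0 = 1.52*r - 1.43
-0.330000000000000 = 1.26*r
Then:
No Solution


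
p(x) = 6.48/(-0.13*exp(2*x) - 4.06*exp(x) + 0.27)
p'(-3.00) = 288.04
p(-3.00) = 95.94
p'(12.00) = 0.00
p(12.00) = 0.00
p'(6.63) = 0.00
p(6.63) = -0.00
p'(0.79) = 0.76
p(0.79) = -0.70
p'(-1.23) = 9.10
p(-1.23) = -6.98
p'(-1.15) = 8.03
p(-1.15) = -6.30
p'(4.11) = 0.01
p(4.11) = -0.01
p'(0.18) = 1.49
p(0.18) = -1.36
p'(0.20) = 1.45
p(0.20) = -1.33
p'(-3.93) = 14.30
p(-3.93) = 34.07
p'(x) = 6.48*(0.26*exp(2*x) + 4.06*exp(x))/(-0.13*exp(2*x) - 4.06*exp(x) + 0.27)^2 = (1.6848*exp(x) + 26.3088)*exp(x)/(0.13*exp(2*x) + 4.06*exp(x) - 0.27)^2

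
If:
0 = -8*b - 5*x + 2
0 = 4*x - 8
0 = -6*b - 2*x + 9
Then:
No Solution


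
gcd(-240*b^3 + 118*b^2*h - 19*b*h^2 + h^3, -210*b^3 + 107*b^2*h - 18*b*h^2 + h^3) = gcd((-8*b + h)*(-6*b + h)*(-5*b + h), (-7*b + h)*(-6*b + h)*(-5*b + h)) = 30*b^2 - 11*b*h + h^2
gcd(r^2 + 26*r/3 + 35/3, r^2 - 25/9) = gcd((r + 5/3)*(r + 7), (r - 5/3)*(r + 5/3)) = r + 5/3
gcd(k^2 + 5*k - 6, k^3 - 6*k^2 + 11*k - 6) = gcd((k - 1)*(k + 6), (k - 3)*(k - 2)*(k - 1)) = k - 1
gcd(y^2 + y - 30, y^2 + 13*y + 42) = y + 6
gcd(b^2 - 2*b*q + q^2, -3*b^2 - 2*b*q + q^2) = 1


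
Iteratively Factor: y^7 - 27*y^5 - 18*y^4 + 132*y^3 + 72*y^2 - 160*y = (y + 4)*(y^6 - 4*y^5 - 11*y^4 + 26*y^3 + 28*y^2 - 40*y) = (y + 2)*(y + 4)*(y^5 - 6*y^4 + y^3 + 24*y^2 - 20*y) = y*(y + 2)*(y + 4)*(y^4 - 6*y^3 + y^2 + 24*y - 20) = y*(y - 5)*(y + 2)*(y + 4)*(y^3 - y^2 - 4*y + 4) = y*(y - 5)*(y - 1)*(y + 2)*(y + 4)*(y^2 - 4) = y*(y - 5)*(y - 1)*(y + 2)^2*(y + 4)*(y - 2)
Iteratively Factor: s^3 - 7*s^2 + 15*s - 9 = (s - 1)*(s^2 - 6*s + 9) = (s - 3)*(s - 1)*(s - 3)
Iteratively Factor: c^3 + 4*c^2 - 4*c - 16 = (c + 4)*(c^2 - 4) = (c - 2)*(c + 4)*(c + 2)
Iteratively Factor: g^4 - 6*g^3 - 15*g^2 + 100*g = (g - 5)*(g^3 - g^2 - 20*g) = (g - 5)^2*(g^2 + 4*g) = (g - 5)^2*(g + 4)*(g)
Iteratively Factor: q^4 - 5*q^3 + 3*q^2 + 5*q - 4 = (q - 4)*(q^3 - q^2 - q + 1) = (q - 4)*(q - 1)*(q^2 - 1) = (q - 4)*(q - 1)^2*(q + 1)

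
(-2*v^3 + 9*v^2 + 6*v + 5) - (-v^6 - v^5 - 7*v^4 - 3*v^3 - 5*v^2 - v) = v^6 + v^5 + 7*v^4 + v^3 + 14*v^2 + 7*v + 5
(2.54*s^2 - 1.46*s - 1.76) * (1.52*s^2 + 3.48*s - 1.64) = 3.8608*s^4 + 6.62*s^3 - 11.9216*s^2 - 3.7304*s + 2.8864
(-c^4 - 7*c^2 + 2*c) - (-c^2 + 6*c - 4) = -c^4 - 6*c^2 - 4*c + 4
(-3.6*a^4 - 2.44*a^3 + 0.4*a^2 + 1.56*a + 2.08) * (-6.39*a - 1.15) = 23.004*a^5 + 19.7316*a^4 + 0.25*a^3 - 10.4284*a^2 - 15.0852*a - 2.392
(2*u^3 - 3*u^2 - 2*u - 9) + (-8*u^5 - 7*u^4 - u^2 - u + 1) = -8*u^5 - 7*u^4 + 2*u^3 - 4*u^2 - 3*u - 8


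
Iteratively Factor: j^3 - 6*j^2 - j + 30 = (j - 3)*(j^2 - 3*j - 10) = (j - 5)*(j - 3)*(j + 2)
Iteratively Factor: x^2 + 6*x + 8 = (x + 4)*(x + 2)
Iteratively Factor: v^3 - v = (v + 1)*(v^2 - v) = v*(v + 1)*(v - 1)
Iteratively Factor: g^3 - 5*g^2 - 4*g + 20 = (g - 5)*(g^2 - 4) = (g - 5)*(g + 2)*(g - 2)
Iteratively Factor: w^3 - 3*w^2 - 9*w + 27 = (w + 3)*(w^2 - 6*w + 9) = (w - 3)*(w + 3)*(w - 3)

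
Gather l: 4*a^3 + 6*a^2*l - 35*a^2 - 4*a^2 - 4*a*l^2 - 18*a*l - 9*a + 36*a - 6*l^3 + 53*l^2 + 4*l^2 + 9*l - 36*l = 4*a^3 - 39*a^2 + 27*a - 6*l^3 + l^2*(57 - 4*a) + l*(6*a^2 - 18*a - 27)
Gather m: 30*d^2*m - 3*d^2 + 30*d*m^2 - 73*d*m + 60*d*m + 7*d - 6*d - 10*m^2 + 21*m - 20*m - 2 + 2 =-3*d^2 + d + m^2*(30*d - 10) + m*(30*d^2 - 13*d + 1)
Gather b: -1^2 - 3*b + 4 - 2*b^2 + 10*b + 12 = -2*b^2 + 7*b + 15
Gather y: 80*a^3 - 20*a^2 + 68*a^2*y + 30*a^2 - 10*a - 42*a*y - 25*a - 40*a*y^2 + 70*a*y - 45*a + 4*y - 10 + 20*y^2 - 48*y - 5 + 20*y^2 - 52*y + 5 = 80*a^3 + 10*a^2 - 80*a + y^2*(40 - 40*a) + y*(68*a^2 + 28*a - 96) - 10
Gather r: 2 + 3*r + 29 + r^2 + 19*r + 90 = r^2 + 22*r + 121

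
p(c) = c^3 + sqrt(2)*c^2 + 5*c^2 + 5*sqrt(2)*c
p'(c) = 3*c^2 + 2*sqrt(2)*c + 10*c + 5*sqrt(2)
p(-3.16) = 10.15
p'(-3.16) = -3.51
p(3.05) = 109.61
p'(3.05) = 74.11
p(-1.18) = -1.06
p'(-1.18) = -3.89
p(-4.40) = 7.88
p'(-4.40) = 8.71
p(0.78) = 9.89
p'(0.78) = 18.90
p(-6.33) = -41.39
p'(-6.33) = 46.07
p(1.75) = 37.38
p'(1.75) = 38.71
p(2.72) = 86.81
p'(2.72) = 64.16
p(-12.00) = -889.21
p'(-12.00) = 285.13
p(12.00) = 2736.50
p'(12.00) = 593.01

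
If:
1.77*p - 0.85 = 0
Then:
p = 0.48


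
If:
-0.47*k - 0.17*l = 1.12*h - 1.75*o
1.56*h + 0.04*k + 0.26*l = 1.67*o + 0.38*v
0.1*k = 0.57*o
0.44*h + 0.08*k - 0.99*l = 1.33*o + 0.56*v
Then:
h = 0.172930784536825*v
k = -0.809255244243358*v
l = -0.363459243117659*v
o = -0.141974604253221*v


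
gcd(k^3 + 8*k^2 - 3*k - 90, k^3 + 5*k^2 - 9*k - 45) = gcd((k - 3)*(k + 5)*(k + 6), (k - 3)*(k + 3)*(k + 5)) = k^2 + 2*k - 15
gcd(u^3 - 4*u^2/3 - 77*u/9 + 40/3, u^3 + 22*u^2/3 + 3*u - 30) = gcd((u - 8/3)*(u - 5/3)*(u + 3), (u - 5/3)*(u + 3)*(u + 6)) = u^2 + 4*u/3 - 5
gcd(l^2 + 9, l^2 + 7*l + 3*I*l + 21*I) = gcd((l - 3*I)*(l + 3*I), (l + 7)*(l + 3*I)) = l + 3*I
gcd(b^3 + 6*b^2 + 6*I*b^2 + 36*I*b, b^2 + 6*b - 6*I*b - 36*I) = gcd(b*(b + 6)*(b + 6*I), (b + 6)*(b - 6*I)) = b + 6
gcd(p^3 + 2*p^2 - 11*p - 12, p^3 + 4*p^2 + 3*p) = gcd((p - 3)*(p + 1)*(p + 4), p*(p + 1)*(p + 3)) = p + 1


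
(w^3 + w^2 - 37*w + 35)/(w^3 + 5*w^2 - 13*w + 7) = (w - 5)/(w - 1)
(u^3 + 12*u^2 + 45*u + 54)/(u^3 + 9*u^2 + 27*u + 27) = (u + 6)/(u + 3)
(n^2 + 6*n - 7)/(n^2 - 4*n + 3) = (n + 7)/(n - 3)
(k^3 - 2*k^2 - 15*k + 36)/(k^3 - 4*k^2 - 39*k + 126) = (k^2 + k - 12)/(k^2 - k - 42)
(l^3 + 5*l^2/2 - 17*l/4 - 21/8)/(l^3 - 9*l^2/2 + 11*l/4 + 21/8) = (2*l + 7)/(2*l - 7)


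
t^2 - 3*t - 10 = (t - 5)*(t + 2)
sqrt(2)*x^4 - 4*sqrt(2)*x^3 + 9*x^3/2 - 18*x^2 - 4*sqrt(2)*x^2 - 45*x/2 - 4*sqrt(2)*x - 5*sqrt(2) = (x - 5)*(x + 1)*(x + 2*sqrt(2))*(sqrt(2)*x + 1/2)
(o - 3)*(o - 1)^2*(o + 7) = o^4 + 2*o^3 - 28*o^2 + 46*o - 21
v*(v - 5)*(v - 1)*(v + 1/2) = v^4 - 11*v^3/2 + 2*v^2 + 5*v/2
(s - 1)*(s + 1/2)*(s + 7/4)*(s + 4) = s^4 + 21*s^3/4 + 29*s^2/8 - 51*s/8 - 7/2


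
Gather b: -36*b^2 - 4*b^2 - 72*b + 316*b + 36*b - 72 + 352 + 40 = -40*b^2 + 280*b + 320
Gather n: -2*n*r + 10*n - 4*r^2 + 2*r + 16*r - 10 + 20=n*(10 - 2*r) - 4*r^2 + 18*r + 10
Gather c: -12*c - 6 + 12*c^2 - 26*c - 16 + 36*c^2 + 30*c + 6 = 48*c^2 - 8*c - 16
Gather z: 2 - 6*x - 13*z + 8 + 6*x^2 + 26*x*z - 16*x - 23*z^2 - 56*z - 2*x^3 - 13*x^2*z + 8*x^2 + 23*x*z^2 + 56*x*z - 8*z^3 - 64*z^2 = -2*x^3 + 14*x^2 - 22*x - 8*z^3 + z^2*(23*x - 87) + z*(-13*x^2 + 82*x - 69) + 10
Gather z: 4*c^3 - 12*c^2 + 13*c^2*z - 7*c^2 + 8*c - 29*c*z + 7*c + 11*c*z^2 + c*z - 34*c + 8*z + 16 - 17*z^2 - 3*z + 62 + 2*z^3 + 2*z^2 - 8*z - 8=4*c^3 - 19*c^2 - 19*c + 2*z^3 + z^2*(11*c - 15) + z*(13*c^2 - 28*c - 3) + 70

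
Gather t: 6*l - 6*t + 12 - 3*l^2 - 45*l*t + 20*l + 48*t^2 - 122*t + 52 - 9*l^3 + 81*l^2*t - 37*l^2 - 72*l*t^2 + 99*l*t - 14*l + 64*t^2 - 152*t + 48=-9*l^3 - 40*l^2 + 12*l + t^2*(112 - 72*l) + t*(81*l^2 + 54*l - 280) + 112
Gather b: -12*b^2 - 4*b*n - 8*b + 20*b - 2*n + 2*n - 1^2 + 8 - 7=-12*b^2 + b*(12 - 4*n)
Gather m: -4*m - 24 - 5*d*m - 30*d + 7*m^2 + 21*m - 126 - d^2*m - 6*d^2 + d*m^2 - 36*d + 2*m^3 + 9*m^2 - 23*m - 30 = -6*d^2 - 66*d + 2*m^3 + m^2*(d + 16) + m*(-d^2 - 5*d - 6) - 180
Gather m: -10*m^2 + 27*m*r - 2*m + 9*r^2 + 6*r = -10*m^2 + m*(27*r - 2) + 9*r^2 + 6*r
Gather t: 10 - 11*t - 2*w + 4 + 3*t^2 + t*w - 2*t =3*t^2 + t*(w - 13) - 2*w + 14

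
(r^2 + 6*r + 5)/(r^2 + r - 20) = (r + 1)/(r - 4)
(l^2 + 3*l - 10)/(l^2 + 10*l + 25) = (l - 2)/(l + 5)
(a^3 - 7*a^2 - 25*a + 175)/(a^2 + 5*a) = a - 12 + 35/a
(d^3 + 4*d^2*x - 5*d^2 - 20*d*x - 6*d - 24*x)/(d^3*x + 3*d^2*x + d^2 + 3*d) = (d^3 + 4*d^2*x - 5*d^2 - 20*d*x - 6*d - 24*x)/(d*(d^2*x + 3*d*x + d + 3))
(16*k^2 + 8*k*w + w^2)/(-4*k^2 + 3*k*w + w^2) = (4*k + w)/(-k + w)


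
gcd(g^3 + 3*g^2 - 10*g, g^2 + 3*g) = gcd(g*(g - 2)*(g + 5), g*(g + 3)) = g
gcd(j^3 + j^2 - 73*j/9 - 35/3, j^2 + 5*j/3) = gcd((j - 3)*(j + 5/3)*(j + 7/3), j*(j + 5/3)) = j + 5/3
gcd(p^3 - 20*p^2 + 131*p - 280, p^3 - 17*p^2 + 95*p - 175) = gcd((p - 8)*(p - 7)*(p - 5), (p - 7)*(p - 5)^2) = p^2 - 12*p + 35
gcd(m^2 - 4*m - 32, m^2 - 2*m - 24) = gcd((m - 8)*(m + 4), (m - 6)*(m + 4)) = m + 4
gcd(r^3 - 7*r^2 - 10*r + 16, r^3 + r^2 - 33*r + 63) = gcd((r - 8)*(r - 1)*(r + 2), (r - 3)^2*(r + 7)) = 1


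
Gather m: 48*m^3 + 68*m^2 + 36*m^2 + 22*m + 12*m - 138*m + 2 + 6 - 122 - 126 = 48*m^3 + 104*m^2 - 104*m - 240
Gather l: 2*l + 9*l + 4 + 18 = 11*l + 22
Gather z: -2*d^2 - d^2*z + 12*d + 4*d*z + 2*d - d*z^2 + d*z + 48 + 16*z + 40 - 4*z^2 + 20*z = -2*d^2 + 14*d + z^2*(-d - 4) + z*(-d^2 + 5*d + 36) + 88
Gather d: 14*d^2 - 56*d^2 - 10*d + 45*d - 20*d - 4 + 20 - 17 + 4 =-42*d^2 + 15*d + 3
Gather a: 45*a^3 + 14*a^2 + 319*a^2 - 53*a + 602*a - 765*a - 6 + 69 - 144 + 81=45*a^3 + 333*a^2 - 216*a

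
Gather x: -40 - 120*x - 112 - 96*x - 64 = -216*x - 216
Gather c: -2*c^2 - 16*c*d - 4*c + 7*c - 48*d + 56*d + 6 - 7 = -2*c^2 + c*(3 - 16*d) + 8*d - 1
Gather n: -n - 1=-n - 1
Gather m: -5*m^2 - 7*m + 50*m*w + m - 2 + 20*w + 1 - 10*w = -5*m^2 + m*(50*w - 6) + 10*w - 1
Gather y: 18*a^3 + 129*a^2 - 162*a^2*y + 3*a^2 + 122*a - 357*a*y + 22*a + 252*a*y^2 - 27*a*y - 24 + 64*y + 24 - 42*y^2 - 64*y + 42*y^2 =18*a^3 + 132*a^2 + 252*a*y^2 + 144*a + y*(-162*a^2 - 384*a)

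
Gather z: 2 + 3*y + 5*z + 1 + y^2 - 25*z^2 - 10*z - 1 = y^2 + 3*y - 25*z^2 - 5*z + 2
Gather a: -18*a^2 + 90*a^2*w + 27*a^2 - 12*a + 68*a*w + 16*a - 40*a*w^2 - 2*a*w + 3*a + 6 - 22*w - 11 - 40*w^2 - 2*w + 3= a^2*(90*w + 9) + a*(-40*w^2 + 66*w + 7) - 40*w^2 - 24*w - 2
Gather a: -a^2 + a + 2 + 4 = -a^2 + a + 6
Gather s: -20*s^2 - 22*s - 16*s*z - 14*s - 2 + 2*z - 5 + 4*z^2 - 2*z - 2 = -20*s^2 + s*(-16*z - 36) + 4*z^2 - 9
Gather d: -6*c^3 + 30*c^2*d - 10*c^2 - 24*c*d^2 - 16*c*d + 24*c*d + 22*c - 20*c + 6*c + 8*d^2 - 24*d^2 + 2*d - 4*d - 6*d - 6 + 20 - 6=-6*c^3 - 10*c^2 + 8*c + d^2*(-24*c - 16) + d*(30*c^2 + 8*c - 8) + 8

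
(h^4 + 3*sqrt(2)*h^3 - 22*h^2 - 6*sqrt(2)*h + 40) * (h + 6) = h^5 + 3*sqrt(2)*h^4 + 6*h^4 - 22*h^3 + 18*sqrt(2)*h^3 - 132*h^2 - 6*sqrt(2)*h^2 - 36*sqrt(2)*h + 40*h + 240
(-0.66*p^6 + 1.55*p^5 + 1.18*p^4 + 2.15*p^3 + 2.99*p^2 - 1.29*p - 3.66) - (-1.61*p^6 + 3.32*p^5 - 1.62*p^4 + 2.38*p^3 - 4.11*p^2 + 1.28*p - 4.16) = 0.95*p^6 - 1.77*p^5 + 2.8*p^4 - 0.23*p^3 + 7.1*p^2 - 2.57*p + 0.5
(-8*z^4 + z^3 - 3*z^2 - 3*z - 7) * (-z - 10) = 8*z^5 + 79*z^4 - 7*z^3 + 33*z^2 + 37*z + 70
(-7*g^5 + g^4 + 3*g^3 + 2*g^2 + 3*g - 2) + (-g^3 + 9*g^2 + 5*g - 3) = -7*g^5 + g^4 + 2*g^3 + 11*g^2 + 8*g - 5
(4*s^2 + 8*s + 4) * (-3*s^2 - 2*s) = -12*s^4 - 32*s^3 - 28*s^2 - 8*s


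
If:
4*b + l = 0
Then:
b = -l/4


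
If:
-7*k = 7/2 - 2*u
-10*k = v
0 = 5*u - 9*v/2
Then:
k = -7/50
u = 63/50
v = 7/5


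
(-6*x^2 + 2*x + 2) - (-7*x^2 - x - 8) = x^2 + 3*x + 10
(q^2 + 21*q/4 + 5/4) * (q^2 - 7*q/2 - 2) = q^4 + 7*q^3/4 - 153*q^2/8 - 119*q/8 - 5/2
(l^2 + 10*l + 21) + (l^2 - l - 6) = 2*l^2 + 9*l + 15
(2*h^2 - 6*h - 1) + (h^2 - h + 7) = 3*h^2 - 7*h + 6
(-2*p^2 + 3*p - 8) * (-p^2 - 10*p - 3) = 2*p^4 + 17*p^3 - 16*p^2 + 71*p + 24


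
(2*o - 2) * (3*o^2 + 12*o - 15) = 6*o^3 + 18*o^2 - 54*o + 30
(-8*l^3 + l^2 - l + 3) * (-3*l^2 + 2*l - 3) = 24*l^5 - 19*l^4 + 29*l^3 - 14*l^2 + 9*l - 9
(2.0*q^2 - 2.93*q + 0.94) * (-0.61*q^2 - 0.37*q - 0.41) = -1.22*q^4 + 1.0473*q^3 - 0.3093*q^2 + 0.8535*q - 0.3854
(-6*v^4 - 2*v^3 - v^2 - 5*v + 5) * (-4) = 24*v^4 + 8*v^3 + 4*v^2 + 20*v - 20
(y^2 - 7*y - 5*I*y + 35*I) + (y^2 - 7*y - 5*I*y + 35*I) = 2*y^2 - 14*y - 10*I*y + 70*I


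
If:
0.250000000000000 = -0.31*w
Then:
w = -0.81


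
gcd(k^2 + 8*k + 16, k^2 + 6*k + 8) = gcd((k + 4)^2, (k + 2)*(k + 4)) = k + 4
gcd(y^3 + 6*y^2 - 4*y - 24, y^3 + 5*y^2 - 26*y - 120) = y + 6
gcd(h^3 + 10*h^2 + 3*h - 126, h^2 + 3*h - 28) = h + 7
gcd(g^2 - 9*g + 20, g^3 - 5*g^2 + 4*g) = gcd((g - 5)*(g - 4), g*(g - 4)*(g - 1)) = g - 4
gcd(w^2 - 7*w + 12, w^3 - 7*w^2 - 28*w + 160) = w - 4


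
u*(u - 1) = u^2 - u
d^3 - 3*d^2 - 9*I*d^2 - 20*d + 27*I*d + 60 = (d - 3)*(d - 5*I)*(d - 4*I)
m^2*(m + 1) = m^3 + m^2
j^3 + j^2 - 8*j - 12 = (j - 3)*(j + 2)^2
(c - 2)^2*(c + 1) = c^3 - 3*c^2 + 4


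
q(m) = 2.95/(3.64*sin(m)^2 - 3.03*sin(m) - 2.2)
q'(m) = 2.95*(-7.28*sin(m)*cos(m) + 3.03*cos(m))/(3.64*sin(m)^2 - 3.03*sin(m) - 2.2)^2 = (8.9385 - 21.476*sin(m))*cos(m)/(-3.64*sin(m)^2 + 3.03*sin(m) + 2.2)^2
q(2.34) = -1.18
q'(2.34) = 0.72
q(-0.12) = -1.65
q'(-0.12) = 3.59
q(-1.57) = 0.66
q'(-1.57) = 0.00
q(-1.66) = 0.67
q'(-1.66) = -0.14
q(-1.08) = 0.89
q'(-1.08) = 1.20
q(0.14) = -1.16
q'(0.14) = 0.90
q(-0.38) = -5.13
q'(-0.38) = 47.43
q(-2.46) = 2.56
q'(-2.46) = -13.11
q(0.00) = -1.34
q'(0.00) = 1.85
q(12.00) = 6.23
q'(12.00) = 76.91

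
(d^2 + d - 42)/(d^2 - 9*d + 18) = (d + 7)/(d - 3)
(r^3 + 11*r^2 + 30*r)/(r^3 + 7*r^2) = (r^2 + 11*r + 30)/(r*(r + 7))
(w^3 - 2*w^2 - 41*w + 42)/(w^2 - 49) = (w^2 + 5*w - 6)/(w + 7)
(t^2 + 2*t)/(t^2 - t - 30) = t*(t + 2)/(t^2 - t - 30)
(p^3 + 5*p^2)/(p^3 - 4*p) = p*(p + 5)/(p^2 - 4)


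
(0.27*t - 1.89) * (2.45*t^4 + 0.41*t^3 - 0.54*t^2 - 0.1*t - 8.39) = 0.6615*t^5 - 4.5198*t^4 - 0.9207*t^3 + 0.9936*t^2 - 2.0763*t + 15.8571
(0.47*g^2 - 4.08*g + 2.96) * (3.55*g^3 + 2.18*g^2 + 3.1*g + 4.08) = 1.6685*g^5 - 13.4594*g^4 + 3.0706*g^3 - 4.2776*g^2 - 7.4704*g + 12.0768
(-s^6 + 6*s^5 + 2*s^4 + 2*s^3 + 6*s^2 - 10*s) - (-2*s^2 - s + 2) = -s^6 + 6*s^5 + 2*s^4 + 2*s^3 + 8*s^2 - 9*s - 2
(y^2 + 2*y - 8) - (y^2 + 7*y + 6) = -5*y - 14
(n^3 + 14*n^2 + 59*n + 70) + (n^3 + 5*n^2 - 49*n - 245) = 2*n^3 + 19*n^2 + 10*n - 175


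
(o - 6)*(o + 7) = o^2 + o - 42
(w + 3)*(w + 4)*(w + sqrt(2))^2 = w^4 + 2*sqrt(2)*w^3 + 7*w^3 + 14*w^2 + 14*sqrt(2)*w^2 + 14*w + 24*sqrt(2)*w + 24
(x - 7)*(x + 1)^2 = x^3 - 5*x^2 - 13*x - 7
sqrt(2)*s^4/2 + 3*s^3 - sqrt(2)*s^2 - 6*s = s*(s - sqrt(2))*(s + 3*sqrt(2))*(sqrt(2)*s/2 + 1)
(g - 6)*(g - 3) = g^2 - 9*g + 18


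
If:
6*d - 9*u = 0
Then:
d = 3*u/2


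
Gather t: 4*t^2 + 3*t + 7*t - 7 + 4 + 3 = 4*t^2 + 10*t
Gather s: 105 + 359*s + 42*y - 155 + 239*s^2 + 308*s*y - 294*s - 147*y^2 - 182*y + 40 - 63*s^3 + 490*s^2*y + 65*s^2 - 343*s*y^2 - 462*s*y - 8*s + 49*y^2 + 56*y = -63*s^3 + s^2*(490*y + 304) + s*(-343*y^2 - 154*y + 57) - 98*y^2 - 84*y - 10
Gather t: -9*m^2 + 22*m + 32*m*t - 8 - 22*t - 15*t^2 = -9*m^2 + 22*m - 15*t^2 + t*(32*m - 22) - 8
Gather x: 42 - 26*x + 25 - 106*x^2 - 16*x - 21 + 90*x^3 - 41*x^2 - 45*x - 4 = 90*x^3 - 147*x^2 - 87*x + 42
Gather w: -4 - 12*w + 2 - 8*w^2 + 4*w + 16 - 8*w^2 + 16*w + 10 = -16*w^2 + 8*w + 24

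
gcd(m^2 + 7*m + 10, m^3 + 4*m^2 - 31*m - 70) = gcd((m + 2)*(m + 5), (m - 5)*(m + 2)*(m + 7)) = m + 2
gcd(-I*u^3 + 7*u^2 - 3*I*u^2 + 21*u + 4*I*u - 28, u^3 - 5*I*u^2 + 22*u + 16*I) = 1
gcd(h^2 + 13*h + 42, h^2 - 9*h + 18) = 1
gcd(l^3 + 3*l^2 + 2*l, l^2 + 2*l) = l^2 + 2*l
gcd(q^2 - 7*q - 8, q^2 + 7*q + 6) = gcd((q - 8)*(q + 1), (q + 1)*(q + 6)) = q + 1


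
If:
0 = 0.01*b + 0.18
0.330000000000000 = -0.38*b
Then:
No Solution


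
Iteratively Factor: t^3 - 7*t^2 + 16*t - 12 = (t - 2)*(t^2 - 5*t + 6) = (t - 3)*(t - 2)*(t - 2)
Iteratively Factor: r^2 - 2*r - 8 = (r + 2)*(r - 4)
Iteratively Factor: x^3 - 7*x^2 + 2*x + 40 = (x - 4)*(x^2 - 3*x - 10) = (x - 5)*(x - 4)*(x + 2)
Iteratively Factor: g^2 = (g)*(g)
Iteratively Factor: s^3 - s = (s)*(s^2 - 1) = s*(s - 1)*(s + 1)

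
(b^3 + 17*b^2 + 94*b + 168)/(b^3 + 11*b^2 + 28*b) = (b + 6)/b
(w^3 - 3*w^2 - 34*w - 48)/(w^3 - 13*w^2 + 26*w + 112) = (w + 3)/(w - 7)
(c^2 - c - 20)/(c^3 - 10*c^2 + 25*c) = (c + 4)/(c*(c - 5))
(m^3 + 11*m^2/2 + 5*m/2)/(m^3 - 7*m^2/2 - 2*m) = (m + 5)/(m - 4)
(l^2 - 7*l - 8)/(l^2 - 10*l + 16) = (l + 1)/(l - 2)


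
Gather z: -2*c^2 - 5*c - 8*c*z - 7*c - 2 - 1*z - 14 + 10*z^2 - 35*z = -2*c^2 - 12*c + 10*z^2 + z*(-8*c - 36) - 16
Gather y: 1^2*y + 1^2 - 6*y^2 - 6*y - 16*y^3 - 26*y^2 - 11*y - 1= -16*y^3 - 32*y^2 - 16*y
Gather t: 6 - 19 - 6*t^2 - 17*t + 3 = -6*t^2 - 17*t - 10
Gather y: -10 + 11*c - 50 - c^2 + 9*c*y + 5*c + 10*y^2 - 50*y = -c^2 + 16*c + 10*y^2 + y*(9*c - 50) - 60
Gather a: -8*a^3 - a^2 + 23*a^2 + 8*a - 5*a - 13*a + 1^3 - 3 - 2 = -8*a^3 + 22*a^2 - 10*a - 4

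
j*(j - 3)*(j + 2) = j^3 - j^2 - 6*j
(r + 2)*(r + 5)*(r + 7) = r^3 + 14*r^2 + 59*r + 70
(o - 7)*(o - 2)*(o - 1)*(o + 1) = o^4 - 9*o^3 + 13*o^2 + 9*o - 14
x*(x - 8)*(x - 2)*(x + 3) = x^4 - 7*x^3 - 14*x^2 + 48*x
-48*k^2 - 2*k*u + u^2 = (-8*k + u)*(6*k + u)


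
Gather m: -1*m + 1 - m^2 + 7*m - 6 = -m^2 + 6*m - 5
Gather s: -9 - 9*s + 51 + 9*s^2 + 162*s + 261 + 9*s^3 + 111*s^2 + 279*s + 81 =9*s^3 + 120*s^2 + 432*s + 384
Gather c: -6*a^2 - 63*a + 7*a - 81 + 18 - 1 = -6*a^2 - 56*a - 64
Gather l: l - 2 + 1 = l - 1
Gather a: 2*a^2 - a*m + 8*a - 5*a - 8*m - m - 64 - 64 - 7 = 2*a^2 + a*(3 - m) - 9*m - 135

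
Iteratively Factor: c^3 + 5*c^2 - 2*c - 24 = (c - 2)*(c^2 + 7*c + 12) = (c - 2)*(c + 3)*(c + 4)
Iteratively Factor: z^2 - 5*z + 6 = (z - 3)*(z - 2)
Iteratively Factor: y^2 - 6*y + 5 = (y - 1)*(y - 5)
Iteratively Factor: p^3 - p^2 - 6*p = (p - 3)*(p^2 + 2*p) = (p - 3)*(p + 2)*(p)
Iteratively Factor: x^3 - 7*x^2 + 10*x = (x - 2)*(x^2 - 5*x) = (x - 5)*(x - 2)*(x)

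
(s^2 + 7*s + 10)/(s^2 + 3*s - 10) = (s + 2)/(s - 2)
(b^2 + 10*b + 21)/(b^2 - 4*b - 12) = (b^2 + 10*b + 21)/(b^2 - 4*b - 12)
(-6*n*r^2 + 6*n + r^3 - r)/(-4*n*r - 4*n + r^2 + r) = (-6*n*r + 6*n + r^2 - r)/(-4*n + r)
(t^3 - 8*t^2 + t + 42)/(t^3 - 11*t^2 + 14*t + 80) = (t^2 - 10*t + 21)/(t^2 - 13*t + 40)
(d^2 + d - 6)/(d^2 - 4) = (d + 3)/(d + 2)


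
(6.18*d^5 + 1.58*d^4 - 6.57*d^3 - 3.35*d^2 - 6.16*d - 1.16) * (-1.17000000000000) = -7.2306*d^5 - 1.8486*d^4 + 7.6869*d^3 + 3.9195*d^2 + 7.2072*d + 1.3572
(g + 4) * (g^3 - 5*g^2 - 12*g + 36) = g^4 - g^3 - 32*g^2 - 12*g + 144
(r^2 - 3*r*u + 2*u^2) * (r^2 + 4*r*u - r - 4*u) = r^4 + r^3*u - r^3 - 10*r^2*u^2 - r^2*u + 8*r*u^3 + 10*r*u^2 - 8*u^3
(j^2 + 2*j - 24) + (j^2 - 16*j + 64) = 2*j^2 - 14*j + 40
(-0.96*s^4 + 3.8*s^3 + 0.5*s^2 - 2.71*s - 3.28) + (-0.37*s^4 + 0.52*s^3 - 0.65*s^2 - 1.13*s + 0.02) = -1.33*s^4 + 4.32*s^3 - 0.15*s^2 - 3.84*s - 3.26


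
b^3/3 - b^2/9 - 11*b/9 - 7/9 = (b/3 + 1/3)*(b - 7/3)*(b + 1)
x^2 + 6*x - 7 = (x - 1)*(x + 7)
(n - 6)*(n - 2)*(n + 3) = n^3 - 5*n^2 - 12*n + 36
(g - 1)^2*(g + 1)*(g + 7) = g^4 + 6*g^3 - 8*g^2 - 6*g + 7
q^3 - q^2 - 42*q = q*(q - 7)*(q + 6)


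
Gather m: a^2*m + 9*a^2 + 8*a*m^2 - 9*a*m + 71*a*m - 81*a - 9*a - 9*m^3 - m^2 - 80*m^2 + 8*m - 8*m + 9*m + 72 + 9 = 9*a^2 - 90*a - 9*m^3 + m^2*(8*a - 81) + m*(a^2 + 62*a + 9) + 81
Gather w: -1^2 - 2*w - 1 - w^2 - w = -w^2 - 3*w - 2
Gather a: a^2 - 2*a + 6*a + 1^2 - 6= a^2 + 4*a - 5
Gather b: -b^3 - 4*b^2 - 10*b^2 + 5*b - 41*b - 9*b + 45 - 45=-b^3 - 14*b^2 - 45*b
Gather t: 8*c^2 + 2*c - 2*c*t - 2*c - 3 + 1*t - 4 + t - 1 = 8*c^2 + t*(2 - 2*c) - 8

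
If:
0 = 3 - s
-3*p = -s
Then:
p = 1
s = 3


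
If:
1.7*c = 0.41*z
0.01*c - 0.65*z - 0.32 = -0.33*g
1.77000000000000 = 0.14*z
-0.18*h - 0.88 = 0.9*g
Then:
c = 3.05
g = 25.78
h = -133.79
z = 12.64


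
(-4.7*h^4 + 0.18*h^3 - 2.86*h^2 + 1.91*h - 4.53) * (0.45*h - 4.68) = -2.115*h^5 + 22.077*h^4 - 2.1294*h^3 + 14.2443*h^2 - 10.9773*h + 21.2004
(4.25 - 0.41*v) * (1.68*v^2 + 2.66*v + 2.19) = -0.6888*v^3 + 6.0494*v^2 + 10.4071*v + 9.3075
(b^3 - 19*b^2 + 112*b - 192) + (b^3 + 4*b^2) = 2*b^3 - 15*b^2 + 112*b - 192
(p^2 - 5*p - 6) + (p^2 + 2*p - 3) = 2*p^2 - 3*p - 9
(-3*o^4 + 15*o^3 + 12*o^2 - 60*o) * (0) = 0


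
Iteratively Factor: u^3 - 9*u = (u - 3)*(u^2 + 3*u) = (u - 3)*(u + 3)*(u)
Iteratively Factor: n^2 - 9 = (n - 3)*(n + 3)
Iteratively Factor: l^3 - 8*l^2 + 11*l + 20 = (l + 1)*(l^2 - 9*l + 20) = (l - 4)*(l + 1)*(l - 5)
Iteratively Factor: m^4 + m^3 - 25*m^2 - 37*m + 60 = (m - 1)*(m^3 + 2*m^2 - 23*m - 60) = (m - 1)*(m + 3)*(m^2 - m - 20) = (m - 5)*(m - 1)*(m + 3)*(m + 4)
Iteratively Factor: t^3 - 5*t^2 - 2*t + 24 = (t - 3)*(t^2 - 2*t - 8) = (t - 4)*(t - 3)*(t + 2)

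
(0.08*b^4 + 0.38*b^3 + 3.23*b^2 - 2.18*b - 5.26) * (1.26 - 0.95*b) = -0.076*b^5 - 0.2602*b^4 - 2.5897*b^3 + 6.1408*b^2 + 2.2502*b - 6.6276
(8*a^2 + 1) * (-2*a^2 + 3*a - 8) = -16*a^4 + 24*a^3 - 66*a^2 + 3*a - 8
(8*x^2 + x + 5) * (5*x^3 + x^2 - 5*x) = 40*x^5 + 13*x^4 - 14*x^3 - 25*x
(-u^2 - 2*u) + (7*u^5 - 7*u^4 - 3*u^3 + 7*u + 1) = 7*u^5 - 7*u^4 - 3*u^3 - u^2 + 5*u + 1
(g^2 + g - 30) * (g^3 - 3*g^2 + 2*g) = g^5 - 2*g^4 - 31*g^3 + 92*g^2 - 60*g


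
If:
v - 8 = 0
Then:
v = 8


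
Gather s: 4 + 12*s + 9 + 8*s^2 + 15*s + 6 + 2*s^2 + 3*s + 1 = 10*s^2 + 30*s + 20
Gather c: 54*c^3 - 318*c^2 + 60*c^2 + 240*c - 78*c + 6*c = 54*c^3 - 258*c^2 + 168*c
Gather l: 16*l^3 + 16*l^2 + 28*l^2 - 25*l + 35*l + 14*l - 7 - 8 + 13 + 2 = 16*l^3 + 44*l^2 + 24*l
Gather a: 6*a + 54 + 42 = 6*a + 96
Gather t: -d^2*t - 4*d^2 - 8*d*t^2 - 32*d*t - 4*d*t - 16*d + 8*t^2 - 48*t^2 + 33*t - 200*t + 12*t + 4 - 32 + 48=-4*d^2 - 16*d + t^2*(-8*d - 40) + t*(-d^2 - 36*d - 155) + 20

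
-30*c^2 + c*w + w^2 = (-5*c + w)*(6*c + w)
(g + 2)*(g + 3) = g^2 + 5*g + 6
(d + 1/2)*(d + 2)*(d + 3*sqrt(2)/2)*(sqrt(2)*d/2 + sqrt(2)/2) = sqrt(2)*d^4/2 + 3*d^3/2 + 7*sqrt(2)*d^3/4 + 7*sqrt(2)*d^2/4 + 21*d^2/4 + sqrt(2)*d/2 + 21*d/4 + 3/2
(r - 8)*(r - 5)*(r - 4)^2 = r^4 - 21*r^3 + 160*r^2 - 528*r + 640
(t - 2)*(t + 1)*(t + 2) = t^3 + t^2 - 4*t - 4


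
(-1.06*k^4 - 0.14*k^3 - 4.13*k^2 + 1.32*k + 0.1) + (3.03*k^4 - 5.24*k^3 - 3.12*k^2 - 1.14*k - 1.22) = 1.97*k^4 - 5.38*k^3 - 7.25*k^2 + 0.18*k - 1.12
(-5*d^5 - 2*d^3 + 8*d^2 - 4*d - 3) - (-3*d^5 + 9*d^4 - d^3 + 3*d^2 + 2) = -2*d^5 - 9*d^4 - d^3 + 5*d^2 - 4*d - 5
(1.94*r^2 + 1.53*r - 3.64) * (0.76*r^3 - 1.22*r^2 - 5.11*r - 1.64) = 1.4744*r^5 - 1.204*r^4 - 14.5464*r^3 - 6.5591*r^2 + 16.0912*r + 5.9696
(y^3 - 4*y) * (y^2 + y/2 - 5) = y^5 + y^4/2 - 9*y^3 - 2*y^2 + 20*y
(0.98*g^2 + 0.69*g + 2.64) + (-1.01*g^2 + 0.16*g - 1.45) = -0.03*g^2 + 0.85*g + 1.19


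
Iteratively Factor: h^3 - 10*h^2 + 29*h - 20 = (h - 1)*(h^2 - 9*h + 20) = (h - 4)*(h - 1)*(h - 5)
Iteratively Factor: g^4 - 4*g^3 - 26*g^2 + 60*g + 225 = (g - 5)*(g^3 + g^2 - 21*g - 45) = (g - 5)*(g + 3)*(g^2 - 2*g - 15) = (g - 5)*(g + 3)^2*(g - 5)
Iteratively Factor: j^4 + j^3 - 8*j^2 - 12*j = (j - 3)*(j^3 + 4*j^2 + 4*j) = j*(j - 3)*(j^2 + 4*j + 4) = j*(j - 3)*(j + 2)*(j + 2)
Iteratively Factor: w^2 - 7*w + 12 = (w - 3)*(w - 4)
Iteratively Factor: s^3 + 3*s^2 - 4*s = (s)*(s^2 + 3*s - 4) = s*(s - 1)*(s + 4)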